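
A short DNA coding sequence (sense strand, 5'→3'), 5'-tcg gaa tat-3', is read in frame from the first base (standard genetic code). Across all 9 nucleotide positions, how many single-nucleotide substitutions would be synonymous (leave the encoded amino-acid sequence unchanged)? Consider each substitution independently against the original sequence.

5

Codon 1 (TCG, Ser): 3 synonymous substitutions.
Codon 2 (GAA, Glu): 1 synonymous substitution.
Codon 3 (TAT, Tyr): 1 synonymous substitution.
Total: 3 + 1 + 1 = 5.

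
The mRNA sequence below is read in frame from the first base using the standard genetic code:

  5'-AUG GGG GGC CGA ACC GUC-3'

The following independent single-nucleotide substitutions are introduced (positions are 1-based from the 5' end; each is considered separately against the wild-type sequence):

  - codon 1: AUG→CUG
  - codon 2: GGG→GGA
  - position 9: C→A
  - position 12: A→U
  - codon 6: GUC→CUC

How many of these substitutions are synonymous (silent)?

3

Codon 1: AUG (Met) → CUG (Leu) — missense.
Codon 2: GGG (Gly) → GGA (Gly) — synonymous.
Codon 3: GGC (Gly) → GGA (Gly) — synonymous.
Codon 4: CGA (Arg) → CGU (Arg) — synonymous.
Codon 6: GUC (Val) → CUC (Leu) — missense.
Synonymous: 3 of 5.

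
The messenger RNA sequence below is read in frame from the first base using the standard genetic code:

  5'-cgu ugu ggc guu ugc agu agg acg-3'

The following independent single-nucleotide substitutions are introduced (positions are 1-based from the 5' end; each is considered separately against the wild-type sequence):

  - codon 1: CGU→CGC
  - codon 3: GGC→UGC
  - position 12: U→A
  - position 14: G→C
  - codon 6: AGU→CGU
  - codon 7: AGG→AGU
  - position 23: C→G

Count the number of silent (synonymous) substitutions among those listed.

2

Codon 1: CGU (Arg) → CGC (Arg) — synonymous.
Codon 3: GGC (Gly) → UGC (Cys) — missense.
Codon 4: GUU (Val) → GUA (Val) — synonymous.
Codon 5: UGC (Cys) → UCC (Ser) — missense.
Codon 6: AGU (Ser) → CGU (Arg) — missense.
Codon 7: AGG (Arg) → AGU (Ser) — missense.
Codon 8: ACG (Thr) → AGG (Arg) — missense.
Synonymous: 2 of 7.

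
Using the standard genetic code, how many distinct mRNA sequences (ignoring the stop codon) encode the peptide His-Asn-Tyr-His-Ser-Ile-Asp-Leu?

3456

His: 2 codons.
Asn: 2 codons.
Tyr: 2 codons.
His: 2 codons.
Ser: 6 codons.
Ile: 3 codons.
Asp: 2 codons.
Leu: 6 codons.
2 × 2 × 2 × 2 × 6 × 3 × 2 × 6 = 3456.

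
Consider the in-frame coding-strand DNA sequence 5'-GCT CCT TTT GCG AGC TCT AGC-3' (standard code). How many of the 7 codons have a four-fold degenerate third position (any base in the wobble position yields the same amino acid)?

Codon 1 GCT (Ala): third position 4-fold.
Codon 2 CCT (Pro): third position 4-fold.
Codon 3 TTT (Phe): third position 2-fold.
Codon 4 GCG (Ala): third position 4-fold.
Codon 5 AGC (Ser): third position 2-fold.
Codon 6 TCT (Ser): third position 4-fold.
Codon 7 AGC (Ser): third position 2-fold.
Four-fold degenerate third positions: 4.

4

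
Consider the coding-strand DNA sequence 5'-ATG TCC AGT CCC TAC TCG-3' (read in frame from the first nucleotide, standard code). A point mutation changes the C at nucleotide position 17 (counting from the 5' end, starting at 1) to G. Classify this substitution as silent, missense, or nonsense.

missense

Position 17 falls in codon 6: TCG → Ser.
After the substitution the codon is TGG → Trp.
Ser ≠ Trp, so this is a missense mutation.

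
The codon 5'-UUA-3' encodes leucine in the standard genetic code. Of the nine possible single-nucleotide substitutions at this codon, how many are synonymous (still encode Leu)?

2

Position 1: CUA → 1 synonymous.
Position 2: none → 0 synonymous.
Position 3: UUG → 1 synonymous.
Total: 1 + 0 + 1 = 2.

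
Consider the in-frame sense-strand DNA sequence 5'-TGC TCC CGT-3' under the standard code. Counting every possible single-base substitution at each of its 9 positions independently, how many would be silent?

Codon 1 (TGC, Cys): 1 synonymous substitution.
Codon 2 (TCC, Ser): 3 synonymous substitutions.
Codon 3 (CGT, Arg): 3 synonymous substitutions.
Total: 1 + 3 + 3 = 7.

7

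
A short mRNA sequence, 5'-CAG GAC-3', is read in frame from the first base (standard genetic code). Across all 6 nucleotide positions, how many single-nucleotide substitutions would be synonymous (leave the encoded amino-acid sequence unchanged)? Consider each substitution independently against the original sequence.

2

Codon 1 (CAG, Gln): 1 synonymous substitution.
Codon 2 (GAC, Asp): 1 synonymous substitution.
Total: 1 + 1 = 2.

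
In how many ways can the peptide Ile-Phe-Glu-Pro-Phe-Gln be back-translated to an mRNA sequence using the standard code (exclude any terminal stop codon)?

Ile: 3 codons.
Phe: 2 codons.
Glu: 2 codons.
Pro: 4 codons.
Phe: 2 codons.
Gln: 2 codons.
3 × 2 × 2 × 4 × 2 × 2 = 192.

192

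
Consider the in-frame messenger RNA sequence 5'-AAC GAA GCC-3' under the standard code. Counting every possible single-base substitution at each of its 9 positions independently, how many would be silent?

Codon 1 (AAC, Asn): 1 synonymous substitution.
Codon 2 (GAA, Glu): 1 synonymous substitution.
Codon 3 (GCC, Ala): 3 synonymous substitutions.
Total: 1 + 1 + 3 = 5.

5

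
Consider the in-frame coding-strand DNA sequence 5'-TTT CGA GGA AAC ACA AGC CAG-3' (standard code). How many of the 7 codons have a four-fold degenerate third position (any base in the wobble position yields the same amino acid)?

Codon 1 TTT (Phe): third position 2-fold.
Codon 2 CGA (Arg): third position 4-fold.
Codon 3 GGA (Gly): third position 4-fold.
Codon 4 AAC (Asn): third position 2-fold.
Codon 5 ACA (Thr): third position 4-fold.
Codon 6 AGC (Ser): third position 2-fold.
Codon 7 CAG (Gln): third position 2-fold.
Four-fold degenerate third positions: 3.

3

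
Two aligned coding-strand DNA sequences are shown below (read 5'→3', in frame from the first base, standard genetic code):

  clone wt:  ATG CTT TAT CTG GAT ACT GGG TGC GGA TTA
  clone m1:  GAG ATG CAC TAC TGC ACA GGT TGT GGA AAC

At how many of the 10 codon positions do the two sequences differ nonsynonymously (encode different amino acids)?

Codon 1: ATG Met / GAG Glu — nonsynonymous.
Codon 2: CTT Leu / ATG Met — nonsynonymous.
Codon 3: TAT Tyr / CAC His — nonsynonymous.
Codon 4: CTG Leu / TAC Tyr — nonsynonymous.
Codon 5: GAT Asp / TGC Cys — nonsynonymous.
Codon 6: ACT Thr / ACA Thr — synonymous.
Codon 7: GGG Gly / GGT Gly — synonymous.
Codon 8: TGC Cys / TGT Cys — synonymous.
Codon 9: GGA Gly / GGA Gly — identical.
Codon 10: TTA Leu / AAC Asn — nonsynonymous.
Nonsynonymous differences: 6.

6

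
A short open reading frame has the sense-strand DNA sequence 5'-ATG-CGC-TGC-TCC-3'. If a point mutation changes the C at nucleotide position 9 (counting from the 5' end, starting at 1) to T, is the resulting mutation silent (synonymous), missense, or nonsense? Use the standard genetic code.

silent

Position 9 falls in codon 3: TGC → Cys.
After the substitution the codon is TGT → Cys.
Both encode Cys, so the change is synonymous.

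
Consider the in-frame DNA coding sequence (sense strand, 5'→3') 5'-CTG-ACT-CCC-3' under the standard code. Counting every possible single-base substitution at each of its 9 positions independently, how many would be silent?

Codon 1 (CTG, Leu): 4 synonymous substitutions.
Codon 2 (ACT, Thr): 3 synonymous substitutions.
Codon 3 (CCC, Pro): 3 synonymous substitutions.
Total: 4 + 3 + 3 = 10.

10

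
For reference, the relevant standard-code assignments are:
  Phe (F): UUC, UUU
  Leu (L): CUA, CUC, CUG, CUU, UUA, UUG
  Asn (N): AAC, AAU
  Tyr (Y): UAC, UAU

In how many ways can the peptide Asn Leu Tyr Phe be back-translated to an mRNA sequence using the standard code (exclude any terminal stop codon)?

48

Asn: 2 codons.
Leu: 6 codons.
Tyr: 2 codons.
Phe: 2 codons.
2 × 6 × 2 × 2 = 48.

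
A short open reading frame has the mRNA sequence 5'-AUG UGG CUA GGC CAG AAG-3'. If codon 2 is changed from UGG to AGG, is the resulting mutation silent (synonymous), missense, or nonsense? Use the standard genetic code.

Position 4 falls in codon 2: UGG → Trp.
After the substitution the codon is AGG → Arg.
Trp ≠ Arg, so this is a missense mutation.

missense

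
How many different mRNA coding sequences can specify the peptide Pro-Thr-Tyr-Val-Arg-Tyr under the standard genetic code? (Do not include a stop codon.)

Pro: 4 codons.
Thr: 4 codons.
Tyr: 2 codons.
Val: 4 codons.
Arg: 6 codons.
Tyr: 2 codons.
4 × 4 × 2 × 4 × 6 × 2 = 1536.

1536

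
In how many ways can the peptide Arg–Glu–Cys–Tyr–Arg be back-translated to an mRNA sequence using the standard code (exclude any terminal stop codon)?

288

Arg: 6 codons.
Glu: 2 codons.
Cys: 2 codons.
Tyr: 2 codons.
Arg: 6 codons.
6 × 2 × 2 × 2 × 6 = 288.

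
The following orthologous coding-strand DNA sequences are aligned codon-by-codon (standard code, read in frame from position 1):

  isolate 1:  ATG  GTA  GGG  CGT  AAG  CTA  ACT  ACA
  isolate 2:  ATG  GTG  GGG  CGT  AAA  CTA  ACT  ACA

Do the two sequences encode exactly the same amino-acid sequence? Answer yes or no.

yes

Codon 1: ATG Met / ATG Met — identical.
Codon 2: GTA Val / GTG Val — synonymous.
Codon 3: GGG Gly / GGG Gly — identical.
Codon 4: CGT Arg / CGT Arg — identical.
Codon 5: AAG Lys / AAA Lys — synonymous.
Codon 6: CTA Leu / CTA Leu — identical.
Codon 7: ACT Thr / ACT Thr — identical.
Codon 8: ACA Thr / ACA Thr — identical.
Nonsynonymous differences: 0 → same protein.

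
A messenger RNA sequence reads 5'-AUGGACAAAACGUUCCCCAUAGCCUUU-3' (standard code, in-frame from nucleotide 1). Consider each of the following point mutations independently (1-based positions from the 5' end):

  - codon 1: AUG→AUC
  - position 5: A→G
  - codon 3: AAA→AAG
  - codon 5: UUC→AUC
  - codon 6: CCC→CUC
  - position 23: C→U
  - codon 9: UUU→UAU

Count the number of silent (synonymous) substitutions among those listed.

Codon 1: AUG (Met) → AUC (Ile) — missense.
Codon 2: GAC (Asp) → GGC (Gly) — missense.
Codon 3: AAA (Lys) → AAG (Lys) — synonymous.
Codon 5: UUC (Phe) → AUC (Ile) — missense.
Codon 6: CCC (Pro) → CUC (Leu) — missense.
Codon 8: GCC (Ala) → GUC (Val) — missense.
Codon 9: UUU (Phe) → UAU (Tyr) — missense.
Synonymous: 1 of 7.

1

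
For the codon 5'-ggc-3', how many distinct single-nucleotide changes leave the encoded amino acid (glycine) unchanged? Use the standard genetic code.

3

Position 1: none → 0 synonymous.
Position 2: none → 0 synonymous.
Position 3: GGU, GGA, GGG → 3 synonymous.
Total: 0 + 0 + 3 = 3.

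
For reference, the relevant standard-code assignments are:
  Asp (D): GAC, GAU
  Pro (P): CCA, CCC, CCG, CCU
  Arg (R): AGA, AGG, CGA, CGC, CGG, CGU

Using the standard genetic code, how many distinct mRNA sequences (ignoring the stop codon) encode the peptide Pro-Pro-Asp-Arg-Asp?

384

Pro: 4 codons.
Pro: 4 codons.
Asp: 2 codons.
Arg: 6 codons.
Asp: 2 codons.
4 × 4 × 2 × 6 × 2 = 384.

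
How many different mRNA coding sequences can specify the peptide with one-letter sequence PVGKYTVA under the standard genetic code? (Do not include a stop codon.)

Pro: 4 codons.
Val: 4 codons.
Gly: 4 codons.
Lys: 2 codons.
Tyr: 2 codons.
Thr: 4 codons.
Val: 4 codons.
Ala: 4 codons.
4 × 4 × 4 × 2 × 2 × 4 × 4 × 4 = 16384.

16384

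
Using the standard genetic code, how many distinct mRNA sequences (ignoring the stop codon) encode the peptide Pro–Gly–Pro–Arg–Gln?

768

Pro: 4 codons.
Gly: 4 codons.
Pro: 4 codons.
Arg: 6 codons.
Gln: 2 codons.
4 × 4 × 4 × 6 × 2 = 768.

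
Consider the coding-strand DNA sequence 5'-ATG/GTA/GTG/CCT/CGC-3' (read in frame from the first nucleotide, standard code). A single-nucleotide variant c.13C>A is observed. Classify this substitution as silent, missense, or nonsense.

Position 13 falls in codon 5: CGC → Arg.
After the substitution the codon is AGC → Ser.
Arg ≠ Ser, so this is a missense mutation.

missense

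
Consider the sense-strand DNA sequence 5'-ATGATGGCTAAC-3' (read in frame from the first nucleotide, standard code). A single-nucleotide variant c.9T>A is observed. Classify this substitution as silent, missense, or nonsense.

Position 9 falls in codon 3: GCT → Ala.
After the substitution the codon is GCA → Ala.
Both encode Ala, so the change is synonymous.

silent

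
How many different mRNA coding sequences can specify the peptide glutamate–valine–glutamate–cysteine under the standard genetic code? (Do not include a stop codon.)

Glu: 2 codons.
Val: 4 codons.
Glu: 2 codons.
Cys: 2 codons.
2 × 4 × 2 × 2 = 32.

32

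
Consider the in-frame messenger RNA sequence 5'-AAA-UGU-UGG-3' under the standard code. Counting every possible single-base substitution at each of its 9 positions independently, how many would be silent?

Codon 1 (AAA, Lys): 1 synonymous substitution.
Codon 2 (UGU, Cys): 1 synonymous substitution.
Codon 3 (UGG, Trp): 0 synonymous substitutions.
Total: 1 + 1 + 0 = 2.

2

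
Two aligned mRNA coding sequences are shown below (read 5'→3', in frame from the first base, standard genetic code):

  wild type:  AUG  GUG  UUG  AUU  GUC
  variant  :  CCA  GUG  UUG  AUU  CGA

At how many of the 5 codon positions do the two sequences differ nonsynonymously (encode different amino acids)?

Codon 1: AUG Met / CCA Pro — nonsynonymous.
Codon 2: GUG Val / GUG Val — identical.
Codon 3: UUG Leu / UUG Leu — identical.
Codon 4: AUU Ile / AUU Ile — identical.
Codon 5: GUC Val / CGA Arg — nonsynonymous.
Nonsynonymous differences: 2.

2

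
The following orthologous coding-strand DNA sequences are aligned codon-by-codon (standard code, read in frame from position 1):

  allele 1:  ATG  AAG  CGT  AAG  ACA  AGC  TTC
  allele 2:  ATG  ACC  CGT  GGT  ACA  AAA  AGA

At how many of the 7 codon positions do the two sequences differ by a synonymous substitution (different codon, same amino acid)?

Codon 1: ATG Met / ATG Met — identical.
Codon 2: AAG Lys / ACC Thr — nonsynonymous.
Codon 3: CGT Arg / CGT Arg — identical.
Codon 4: AAG Lys / GGT Gly — nonsynonymous.
Codon 5: ACA Thr / ACA Thr — identical.
Codon 6: AGC Ser / AAA Lys — nonsynonymous.
Codon 7: TTC Phe / AGA Arg — nonsynonymous.
Synonymous differences: 0.

0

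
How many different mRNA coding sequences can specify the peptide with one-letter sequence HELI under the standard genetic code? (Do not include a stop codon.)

His: 2 codons.
Glu: 2 codons.
Leu: 6 codons.
Ile: 3 codons.
2 × 2 × 6 × 3 = 72.

72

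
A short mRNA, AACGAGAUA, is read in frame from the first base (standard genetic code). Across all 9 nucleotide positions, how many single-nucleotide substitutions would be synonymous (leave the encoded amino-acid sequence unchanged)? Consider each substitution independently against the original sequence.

4

Codon 1 (AAC, Asn): 1 synonymous substitution.
Codon 2 (GAG, Glu): 1 synonymous substitution.
Codon 3 (AUA, Ile): 2 synonymous substitutions.
Total: 1 + 1 + 2 = 4.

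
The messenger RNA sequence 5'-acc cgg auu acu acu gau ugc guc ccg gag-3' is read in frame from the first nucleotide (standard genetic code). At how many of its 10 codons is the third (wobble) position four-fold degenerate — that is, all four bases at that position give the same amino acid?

6

Codon 1 ACC (Thr): third position 4-fold.
Codon 2 CGG (Arg): third position 4-fold.
Codon 3 AUU (Ile): third position 3-fold.
Codon 4 ACU (Thr): third position 4-fold.
Codon 5 ACU (Thr): third position 4-fold.
Codon 6 GAU (Asp): third position 2-fold.
Codon 7 UGC (Cys): third position 2-fold.
Codon 8 GUC (Val): third position 4-fold.
Codon 9 CCG (Pro): third position 4-fold.
Codon 10 GAG (Glu): third position 2-fold.
Four-fold degenerate third positions: 6.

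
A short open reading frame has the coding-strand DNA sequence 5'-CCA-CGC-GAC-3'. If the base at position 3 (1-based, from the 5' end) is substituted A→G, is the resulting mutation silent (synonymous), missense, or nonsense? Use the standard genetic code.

silent

Position 3 falls in codon 1: CCA → Pro.
After the substitution the codon is CCG → Pro.
Both encode Pro, so the change is synonymous.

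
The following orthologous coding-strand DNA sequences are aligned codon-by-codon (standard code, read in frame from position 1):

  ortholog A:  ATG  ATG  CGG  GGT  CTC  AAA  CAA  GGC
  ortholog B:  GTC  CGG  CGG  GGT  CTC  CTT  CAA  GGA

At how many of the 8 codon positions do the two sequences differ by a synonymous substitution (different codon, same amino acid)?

Codon 1: ATG Met / GTC Val — nonsynonymous.
Codon 2: ATG Met / CGG Arg — nonsynonymous.
Codon 3: CGG Arg / CGG Arg — identical.
Codon 4: GGT Gly / GGT Gly — identical.
Codon 5: CTC Leu / CTC Leu — identical.
Codon 6: AAA Lys / CTT Leu — nonsynonymous.
Codon 7: CAA Gln / CAA Gln — identical.
Codon 8: GGC Gly / GGA Gly — synonymous.
Synonymous differences: 1.

1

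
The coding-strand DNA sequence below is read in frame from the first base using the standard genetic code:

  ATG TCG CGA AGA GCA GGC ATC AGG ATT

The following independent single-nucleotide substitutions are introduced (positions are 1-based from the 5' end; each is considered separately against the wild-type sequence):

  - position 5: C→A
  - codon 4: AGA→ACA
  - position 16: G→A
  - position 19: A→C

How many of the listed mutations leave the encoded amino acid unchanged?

Codon 2: TCG (Ser) → TAG (Stop) — nonsense.
Codon 4: AGA (Arg) → ACA (Thr) — missense.
Codon 6: GGC (Gly) → AGC (Ser) — missense.
Codon 7: ATC (Ile) → CTC (Leu) — missense.
Synonymous: 0 of 4.

0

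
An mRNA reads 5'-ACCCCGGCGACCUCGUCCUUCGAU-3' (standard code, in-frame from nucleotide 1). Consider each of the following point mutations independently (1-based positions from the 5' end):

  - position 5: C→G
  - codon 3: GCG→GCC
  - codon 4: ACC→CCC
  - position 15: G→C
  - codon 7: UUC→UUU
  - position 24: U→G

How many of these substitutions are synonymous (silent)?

Codon 2: CCG (Pro) → CGG (Arg) — missense.
Codon 3: GCG (Ala) → GCC (Ala) — synonymous.
Codon 4: ACC (Thr) → CCC (Pro) — missense.
Codon 5: UCG (Ser) → UCC (Ser) — synonymous.
Codon 7: UUC (Phe) → UUU (Phe) — synonymous.
Codon 8: GAU (Asp) → GAG (Glu) — missense.
Synonymous: 3 of 6.

3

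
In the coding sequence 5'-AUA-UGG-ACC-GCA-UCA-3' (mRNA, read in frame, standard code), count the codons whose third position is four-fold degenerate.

Codon 1 AUA (Ile): third position 3-fold.
Codon 2 UGG (Trp): third position 1-fold.
Codon 3 ACC (Thr): third position 4-fold.
Codon 4 GCA (Ala): third position 4-fold.
Codon 5 UCA (Ser): third position 4-fold.
Four-fold degenerate third positions: 3.

3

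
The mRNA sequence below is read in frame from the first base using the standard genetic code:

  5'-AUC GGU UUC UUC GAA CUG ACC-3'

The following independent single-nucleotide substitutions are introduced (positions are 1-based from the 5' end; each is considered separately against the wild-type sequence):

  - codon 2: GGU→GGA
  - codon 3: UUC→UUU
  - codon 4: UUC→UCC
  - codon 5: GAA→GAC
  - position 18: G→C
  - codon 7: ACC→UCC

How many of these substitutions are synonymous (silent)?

3

Codon 2: GGU (Gly) → GGA (Gly) — synonymous.
Codon 3: UUC (Phe) → UUU (Phe) — synonymous.
Codon 4: UUC (Phe) → UCC (Ser) — missense.
Codon 5: GAA (Glu) → GAC (Asp) — missense.
Codon 6: CUG (Leu) → CUC (Leu) — synonymous.
Codon 7: ACC (Thr) → UCC (Ser) — missense.
Synonymous: 3 of 6.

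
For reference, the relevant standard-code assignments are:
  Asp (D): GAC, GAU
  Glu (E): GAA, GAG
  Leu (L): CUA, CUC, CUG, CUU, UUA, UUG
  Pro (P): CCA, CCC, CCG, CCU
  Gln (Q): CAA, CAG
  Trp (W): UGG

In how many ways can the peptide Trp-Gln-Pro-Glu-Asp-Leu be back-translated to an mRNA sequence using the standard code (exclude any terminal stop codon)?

192

Trp: 1 codon.
Gln: 2 codons.
Pro: 4 codons.
Glu: 2 codons.
Asp: 2 codons.
Leu: 6 codons.
1 × 2 × 4 × 2 × 2 × 6 = 192.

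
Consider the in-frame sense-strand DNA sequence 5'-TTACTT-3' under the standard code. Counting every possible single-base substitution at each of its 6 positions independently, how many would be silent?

5

Codon 1 (TTA, Leu): 2 synonymous substitutions.
Codon 2 (CTT, Leu): 3 synonymous substitutions.
Total: 2 + 3 = 5.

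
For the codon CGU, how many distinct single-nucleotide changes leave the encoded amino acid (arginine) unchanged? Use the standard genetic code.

Position 1: none → 0 synonymous.
Position 2: none → 0 synonymous.
Position 3: CGC, CGA, CGG → 3 synonymous.
Total: 0 + 0 + 3 = 3.

3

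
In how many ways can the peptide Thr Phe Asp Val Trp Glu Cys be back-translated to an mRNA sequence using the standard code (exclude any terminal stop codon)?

256

Thr: 4 codons.
Phe: 2 codons.
Asp: 2 codons.
Val: 4 codons.
Trp: 1 codon.
Glu: 2 codons.
Cys: 2 codons.
4 × 2 × 2 × 4 × 1 × 2 × 2 = 256.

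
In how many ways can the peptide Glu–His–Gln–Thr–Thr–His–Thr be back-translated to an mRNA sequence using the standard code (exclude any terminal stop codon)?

Glu: 2 codons.
His: 2 codons.
Gln: 2 codons.
Thr: 4 codons.
Thr: 4 codons.
His: 2 codons.
Thr: 4 codons.
2 × 2 × 2 × 4 × 4 × 2 × 4 = 1024.

1024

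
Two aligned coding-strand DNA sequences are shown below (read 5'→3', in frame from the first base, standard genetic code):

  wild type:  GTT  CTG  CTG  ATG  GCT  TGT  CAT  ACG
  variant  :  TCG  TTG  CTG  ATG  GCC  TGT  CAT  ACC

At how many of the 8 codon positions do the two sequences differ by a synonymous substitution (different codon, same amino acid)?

3

Codon 1: GTT Val / TCG Ser — nonsynonymous.
Codon 2: CTG Leu / TTG Leu — synonymous.
Codon 3: CTG Leu / CTG Leu — identical.
Codon 4: ATG Met / ATG Met — identical.
Codon 5: GCT Ala / GCC Ala — synonymous.
Codon 6: TGT Cys / TGT Cys — identical.
Codon 7: CAT His / CAT His — identical.
Codon 8: ACG Thr / ACC Thr — synonymous.
Synonymous differences: 3.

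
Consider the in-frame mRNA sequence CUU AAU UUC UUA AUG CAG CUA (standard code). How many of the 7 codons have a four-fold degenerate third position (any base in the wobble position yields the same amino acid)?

2

Codon 1 CUU (Leu): third position 4-fold.
Codon 2 AAU (Asn): third position 2-fold.
Codon 3 UUC (Phe): third position 2-fold.
Codon 4 UUA (Leu): third position 2-fold.
Codon 5 AUG (Met): third position 1-fold.
Codon 6 CAG (Gln): third position 2-fold.
Codon 7 CUA (Leu): third position 4-fold.
Four-fold degenerate third positions: 2.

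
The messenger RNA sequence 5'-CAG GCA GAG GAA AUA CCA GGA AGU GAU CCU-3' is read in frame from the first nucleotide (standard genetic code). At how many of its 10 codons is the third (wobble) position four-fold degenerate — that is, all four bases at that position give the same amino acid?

Codon 1 CAG (Gln): third position 2-fold.
Codon 2 GCA (Ala): third position 4-fold.
Codon 3 GAG (Glu): third position 2-fold.
Codon 4 GAA (Glu): third position 2-fold.
Codon 5 AUA (Ile): third position 3-fold.
Codon 6 CCA (Pro): third position 4-fold.
Codon 7 GGA (Gly): third position 4-fold.
Codon 8 AGU (Ser): third position 2-fold.
Codon 9 GAU (Asp): third position 2-fold.
Codon 10 CCU (Pro): third position 4-fold.
Four-fold degenerate third positions: 4.

4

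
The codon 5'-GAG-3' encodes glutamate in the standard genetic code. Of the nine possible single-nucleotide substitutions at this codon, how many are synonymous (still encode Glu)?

1

Position 1: none → 0 synonymous.
Position 2: none → 0 synonymous.
Position 3: GAA → 1 synonymous.
Total: 0 + 0 + 1 = 1.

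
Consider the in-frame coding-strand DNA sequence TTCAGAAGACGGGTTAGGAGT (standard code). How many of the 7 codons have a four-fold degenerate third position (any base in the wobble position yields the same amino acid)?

2

Codon 1 TTC (Phe): third position 2-fold.
Codon 2 AGA (Arg): third position 2-fold.
Codon 3 AGA (Arg): third position 2-fold.
Codon 4 CGG (Arg): third position 4-fold.
Codon 5 GTT (Val): third position 4-fold.
Codon 6 AGG (Arg): third position 2-fold.
Codon 7 AGT (Ser): third position 2-fold.
Four-fold degenerate third positions: 2.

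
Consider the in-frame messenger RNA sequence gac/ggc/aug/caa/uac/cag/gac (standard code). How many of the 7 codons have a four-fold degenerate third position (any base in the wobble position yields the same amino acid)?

1

Codon 1 GAC (Asp): third position 2-fold.
Codon 2 GGC (Gly): third position 4-fold.
Codon 3 AUG (Met): third position 1-fold.
Codon 4 CAA (Gln): third position 2-fold.
Codon 5 UAC (Tyr): third position 2-fold.
Codon 6 CAG (Gln): third position 2-fold.
Codon 7 GAC (Asp): third position 2-fold.
Four-fold degenerate third positions: 1.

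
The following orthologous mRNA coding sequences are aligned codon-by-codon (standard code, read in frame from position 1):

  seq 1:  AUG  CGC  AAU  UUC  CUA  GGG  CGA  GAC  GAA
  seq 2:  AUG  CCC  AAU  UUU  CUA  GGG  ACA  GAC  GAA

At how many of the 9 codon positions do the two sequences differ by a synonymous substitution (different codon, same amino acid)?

1

Codon 1: AUG Met / AUG Met — identical.
Codon 2: CGC Arg / CCC Pro — nonsynonymous.
Codon 3: AAU Asn / AAU Asn — identical.
Codon 4: UUC Phe / UUU Phe — synonymous.
Codon 5: CUA Leu / CUA Leu — identical.
Codon 6: GGG Gly / GGG Gly — identical.
Codon 7: CGA Arg / ACA Thr — nonsynonymous.
Codon 8: GAC Asp / GAC Asp — identical.
Codon 9: GAA Glu / GAA Glu — identical.
Synonymous differences: 1.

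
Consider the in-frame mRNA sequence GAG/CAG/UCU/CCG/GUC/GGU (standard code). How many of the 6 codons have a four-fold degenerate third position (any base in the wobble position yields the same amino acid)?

Codon 1 GAG (Glu): third position 2-fold.
Codon 2 CAG (Gln): third position 2-fold.
Codon 3 UCU (Ser): third position 4-fold.
Codon 4 CCG (Pro): third position 4-fold.
Codon 5 GUC (Val): third position 4-fold.
Codon 6 GGU (Gly): third position 4-fold.
Four-fold degenerate third positions: 4.

4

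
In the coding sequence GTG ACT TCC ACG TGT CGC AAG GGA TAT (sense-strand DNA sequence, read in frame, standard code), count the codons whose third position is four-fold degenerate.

6

Codon 1 GTG (Val): third position 4-fold.
Codon 2 ACT (Thr): third position 4-fold.
Codon 3 TCC (Ser): third position 4-fold.
Codon 4 ACG (Thr): third position 4-fold.
Codon 5 TGT (Cys): third position 2-fold.
Codon 6 CGC (Arg): third position 4-fold.
Codon 7 AAG (Lys): third position 2-fold.
Codon 8 GGA (Gly): third position 4-fold.
Codon 9 TAT (Tyr): third position 2-fold.
Four-fold degenerate third positions: 6.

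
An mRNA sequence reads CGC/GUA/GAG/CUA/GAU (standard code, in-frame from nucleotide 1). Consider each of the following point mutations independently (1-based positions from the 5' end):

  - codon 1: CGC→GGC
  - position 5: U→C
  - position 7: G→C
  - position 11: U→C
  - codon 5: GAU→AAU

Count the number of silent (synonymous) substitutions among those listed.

0

Codon 1: CGC (Arg) → GGC (Gly) — missense.
Codon 2: GUA (Val) → GCA (Ala) — missense.
Codon 3: GAG (Glu) → CAG (Gln) — missense.
Codon 4: CUA (Leu) → CCA (Pro) — missense.
Codon 5: GAU (Asp) → AAU (Asn) — missense.
Synonymous: 0 of 5.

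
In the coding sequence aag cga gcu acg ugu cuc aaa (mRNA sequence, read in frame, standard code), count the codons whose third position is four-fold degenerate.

4

Codon 1 AAG (Lys): third position 2-fold.
Codon 2 CGA (Arg): third position 4-fold.
Codon 3 GCU (Ala): third position 4-fold.
Codon 4 ACG (Thr): third position 4-fold.
Codon 5 UGU (Cys): third position 2-fold.
Codon 6 CUC (Leu): third position 4-fold.
Codon 7 AAA (Lys): third position 2-fold.
Four-fold degenerate third positions: 4.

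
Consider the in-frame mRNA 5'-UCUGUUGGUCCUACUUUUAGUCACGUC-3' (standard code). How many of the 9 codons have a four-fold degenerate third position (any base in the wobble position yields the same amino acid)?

6

Codon 1 UCU (Ser): third position 4-fold.
Codon 2 GUU (Val): third position 4-fold.
Codon 3 GGU (Gly): third position 4-fold.
Codon 4 CCU (Pro): third position 4-fold.
Codon 5 ACU (Thr): third position 4-fold.
Codon 6 UUU (Phe): third position 2-fold.
Codon 7 AGU (Ser): third position 2-fold.
Codon 8 CAC (His): third position 2-fold.
Codon 9 GUC (Val): third position 4-fold.
Four-fold degenerate third positions: 6.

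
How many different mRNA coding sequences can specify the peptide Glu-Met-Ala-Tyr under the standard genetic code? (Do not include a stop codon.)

16

Glu: 2 codons.
Met: 1 codon.
Ala: 4 codons.
Tyr: 2 codons.
2 × 1 × 4 × 2 = 16.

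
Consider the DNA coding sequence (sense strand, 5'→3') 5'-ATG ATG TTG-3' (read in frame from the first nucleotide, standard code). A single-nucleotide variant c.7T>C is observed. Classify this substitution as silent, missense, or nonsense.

Position 7 falls in codon 3: TTG → Leu.
After the substitution the codon is CTG → Leu.
Both encode Leu, so the change is synonymous.

silent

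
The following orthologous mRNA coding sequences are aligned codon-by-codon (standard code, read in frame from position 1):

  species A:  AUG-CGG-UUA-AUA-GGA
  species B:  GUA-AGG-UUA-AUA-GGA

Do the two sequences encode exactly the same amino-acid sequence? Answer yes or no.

Codon 1: AUG Met / GUA Val — nonsynonymous.
Codon 2: CGG Arg / AGG Arg — synonymous.
Codon 3: UUA Leu / UUA Leu — identical.
Codon 4: AUA Ile / AUA Ile — identical.
Codon 5: GGA Gly / GGA Gly — identical.
Nonsynonymous differences: 1 → different protein.

no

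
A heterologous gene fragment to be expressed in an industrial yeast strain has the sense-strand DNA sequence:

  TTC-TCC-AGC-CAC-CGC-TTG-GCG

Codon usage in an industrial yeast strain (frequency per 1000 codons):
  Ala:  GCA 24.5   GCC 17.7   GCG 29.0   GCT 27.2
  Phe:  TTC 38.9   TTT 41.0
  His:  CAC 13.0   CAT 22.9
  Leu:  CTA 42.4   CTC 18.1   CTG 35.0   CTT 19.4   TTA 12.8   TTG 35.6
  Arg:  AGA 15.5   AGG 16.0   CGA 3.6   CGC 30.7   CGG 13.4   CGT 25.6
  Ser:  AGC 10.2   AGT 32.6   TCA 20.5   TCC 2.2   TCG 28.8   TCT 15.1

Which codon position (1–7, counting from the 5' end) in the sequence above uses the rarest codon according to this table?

2

Codon 1 TTC (Phe): 38.9 per 1000.
Codon 2 TCC (Ser): 2.2 per 1000.
Codon 3 AGC (Ser): 10.2 per 1000.
Codon 4 CAC (His): 13.0 per 1000.
Codon 5 CGC (Arg): 30.7 per 1000.
Codon 6 TTG (Leu): 35.6 per 1000.
Codon 7 GCG (Ala): 29.0 per 1000.
Lowest frequency is 2.2 at codon 2.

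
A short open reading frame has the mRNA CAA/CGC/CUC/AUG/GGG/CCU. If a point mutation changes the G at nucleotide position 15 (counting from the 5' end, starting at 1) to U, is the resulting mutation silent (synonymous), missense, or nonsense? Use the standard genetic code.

Position 15 falls in codon 5: GGG → Gly.
After the substitution the codon is GGU → Gly.
Both encode Gly, so the change is synonymous.

silent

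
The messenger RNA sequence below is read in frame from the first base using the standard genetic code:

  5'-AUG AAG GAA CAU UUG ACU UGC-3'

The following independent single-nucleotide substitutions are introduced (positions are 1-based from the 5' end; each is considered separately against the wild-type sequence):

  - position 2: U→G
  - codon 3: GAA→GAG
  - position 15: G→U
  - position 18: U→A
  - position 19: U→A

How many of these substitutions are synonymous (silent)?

Codon 1: AUG (Met) → AGG (Arg) — missense.
Codon 3: GAA (Glu) → GAG (Glu) — synonymous.
Codon 5: UUG (Leu) → UUU (Phe) — missense.
Codon 6: ACU (Thr) → ACA (Thr) — synonymous.
Codon 7: UGC (Cys) → AGC (Ser) — missense.
Synonymous: 2 of 5.

2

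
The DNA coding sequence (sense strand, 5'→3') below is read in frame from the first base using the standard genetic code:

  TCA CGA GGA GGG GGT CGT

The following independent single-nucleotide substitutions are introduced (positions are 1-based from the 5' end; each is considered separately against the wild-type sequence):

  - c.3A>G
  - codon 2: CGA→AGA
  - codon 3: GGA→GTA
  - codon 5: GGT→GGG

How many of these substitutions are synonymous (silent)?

Codon 1: TCA (Ser) → TCG (Ser) — synonymous.
Codon 2: CGA (Arg) → AGA (Arg) — synonymous.
Codon 3: GGA (Gly) → GTA (Val) — missense.
Codon 5: GGT (Gly) → GGG (Gly) — synonymous.
Synonymous: 3 of 4.

3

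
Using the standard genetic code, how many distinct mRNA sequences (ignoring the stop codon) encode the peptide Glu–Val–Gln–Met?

Glu: 2 codons.
Val: 4 codons.
Gln: 2 codons.
Met: 1 codon.
2 × 4 × 2 × 1 = 16.

16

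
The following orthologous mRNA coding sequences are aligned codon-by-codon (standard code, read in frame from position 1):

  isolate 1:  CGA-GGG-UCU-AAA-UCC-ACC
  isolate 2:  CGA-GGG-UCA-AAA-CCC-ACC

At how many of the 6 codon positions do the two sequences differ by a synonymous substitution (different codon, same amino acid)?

Codon 1: CGA Arg / CGA Arg — identical.
Codon 2: GGG Gly / GGG Gly — identical.
Codon 3: UCU Ser / UCA Ser — synonymous.
Codon 4: AAA Lys / AAA Lys — identical.
Codon 5: UCC Ser / CCC Pro — nonsynonymous.
Codon 6: ACC Thr / ACC Thr — identical.
Synonymous differences: 1.

1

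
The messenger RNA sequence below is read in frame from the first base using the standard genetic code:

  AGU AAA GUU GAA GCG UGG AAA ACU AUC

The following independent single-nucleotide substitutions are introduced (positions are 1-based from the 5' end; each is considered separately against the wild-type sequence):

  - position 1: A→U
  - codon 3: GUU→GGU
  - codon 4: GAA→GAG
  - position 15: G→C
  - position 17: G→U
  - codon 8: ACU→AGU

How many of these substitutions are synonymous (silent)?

2

Codon 1: AGU (Ser) → UGU (Cys) — missense.
Codon 3: GUU (Val) → GGU (Gly) — missense.
Codon 4: GAA (Glu) → GAG (Glu) — synonymous.
Codon 5: GCG (Ala) → GCC (Ala) — synonymous.
Codon 6: UGG (Trp) → UUG (Leu) — missense.
Codon 8: ACU (Thr) → AGU (Ser) — missense.
Synonymous: 2 of 6.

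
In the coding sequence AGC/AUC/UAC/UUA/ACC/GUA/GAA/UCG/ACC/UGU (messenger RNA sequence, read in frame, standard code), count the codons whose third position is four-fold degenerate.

4

Codon 1 AGC (Ser): third position 2-fold.
Codon 2 AUC (Ile): third position 3-fold.
Codon 3 UAC (Tyr): third position 2-fold.
Codon 4 UUA (Leu): third position 2-fold.
Codon 5 ACC (Thr): third position 4-fold.
Codon 6 GUA (Val): third position 4-fold.
Codon 7 GAA (Glu): third position 2-fold.
Codon 8 UCG (Ser): third position 4-fold.
Codon 9 ACC (Thr): third position 4-fold.
Codon 10 UGU (Cys): third position 2-fold.
Four-fold degenerate third positions: 4.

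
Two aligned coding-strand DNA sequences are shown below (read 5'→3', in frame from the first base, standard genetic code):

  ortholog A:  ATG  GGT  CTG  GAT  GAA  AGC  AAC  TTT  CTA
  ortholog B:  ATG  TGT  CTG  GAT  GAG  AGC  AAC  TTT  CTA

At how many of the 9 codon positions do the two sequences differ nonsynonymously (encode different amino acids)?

1

Codon 1: ATG Met / ATG Met — identical.
Codon 2: GGT Gly / TGT Cys — nonsynonymous.
Codon 3: CTG Leu / CTG Leu — identical.
Codon 4: GAT Asp / GAT Asp — identical.
Codon 5: GAA Glu / GAG Glu — synonymous.
Codon 6: AGC Ser / AGC Ser — identical.
Codon 7: AAC Asn / AAC Asn — identical.
Codon 8: TTT Phe / TTT Phe — identical.
Codon 9: CTA Leu / CTA Leu — identical.
Nonsynonymous differences: 1.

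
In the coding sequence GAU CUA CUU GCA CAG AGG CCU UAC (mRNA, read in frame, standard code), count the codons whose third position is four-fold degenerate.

4

Codon 1 GAU (Asp): third position 2-fold.
Codon 2 CUA (Leu): third position 4-fold.
Codon 3 CUU (Leu): third position 4-fold.
Codon 4 GCA (Ala): third position 4-fold.
Codon 5 CAG (Gln): third position 2-fold.
Codon 6 AGG (Arg): third position 2-fold.
Codon 7 CCU (Pro): third position 4-fold.
Codon 8 UAC (Tyr): third position 2-fold.
Four-fold degenerate third positions: 4.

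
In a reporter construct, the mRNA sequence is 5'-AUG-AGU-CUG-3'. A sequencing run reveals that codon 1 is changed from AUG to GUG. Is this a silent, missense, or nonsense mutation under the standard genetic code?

Position 1 falls in codon 1: AUG → Met.
After the substitution the codon is GUG → Val.
Met ≠ Val, so this is a missense mutation.

missense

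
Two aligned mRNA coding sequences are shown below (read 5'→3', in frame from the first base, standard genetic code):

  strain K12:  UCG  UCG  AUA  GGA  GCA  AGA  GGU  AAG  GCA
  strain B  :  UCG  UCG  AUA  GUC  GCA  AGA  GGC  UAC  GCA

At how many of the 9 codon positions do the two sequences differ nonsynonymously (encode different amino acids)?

2

Codon 1: UCG Ser / UCG Ser — identical.
Codon 2: UCG Ser / UCG Ser — identical.
Codon 3: AUA Ile / AUA Ile — identical.
Codon 4: GGA Gly / GUC Val — nonsynonymous.
Codon 5: GCA Ala / GCA Ala — identical.
Codon 6: AGA Arg / AGA Arg — identical.
Codon 7: GGU Gly / GGC Gly — synonymous.
Codon 8: AAG Lys / UAC Tyr — nonsynonymous.
Codon 9: GCA Ala / GCA Ala — identical.
Nonsynonymous differences: 2.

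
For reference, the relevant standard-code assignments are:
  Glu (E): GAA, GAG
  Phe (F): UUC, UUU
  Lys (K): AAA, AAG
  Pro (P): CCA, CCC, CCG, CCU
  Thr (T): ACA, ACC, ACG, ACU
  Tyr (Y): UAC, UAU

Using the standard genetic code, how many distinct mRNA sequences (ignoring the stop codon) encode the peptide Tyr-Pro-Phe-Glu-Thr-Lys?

256

Tyr: 2 codons.
Pro: 4 codons.
Phe: 2 codons.
Glu: 2 codons.
Thr: 4 codons.
Lys: 2 codons.
2 × 4 × 2 × 2 × 4 × 2 = 256.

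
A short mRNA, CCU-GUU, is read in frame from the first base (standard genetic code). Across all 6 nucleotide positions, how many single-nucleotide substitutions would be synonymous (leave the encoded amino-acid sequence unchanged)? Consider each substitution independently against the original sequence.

6

Codon 1 (CCU, Pro): 3 synonymous substitutions.
Codon 2 (GUU, Val): 3 synonymous substitutions.
Total: 3 + 3 = 6.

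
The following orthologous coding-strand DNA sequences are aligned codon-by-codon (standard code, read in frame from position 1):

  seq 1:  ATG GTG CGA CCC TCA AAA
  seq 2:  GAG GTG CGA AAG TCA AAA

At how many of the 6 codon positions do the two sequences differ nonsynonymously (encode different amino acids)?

Codon 1: ATG Met / GAG Glu — nonsynonymous.
Codon 2: GTG Val / GTG Val — identical.
Codon 3: CGA Arg / CGA Arg — identical.
Codon 4: CCC Pro / AAG Lys — nonsynonymous.
Codon 5: TCA Ser / TCA Ser — identical.
Codon 6: AAA Lys / AAA Lys — identical.
Nonsynonymous differences: 2.

2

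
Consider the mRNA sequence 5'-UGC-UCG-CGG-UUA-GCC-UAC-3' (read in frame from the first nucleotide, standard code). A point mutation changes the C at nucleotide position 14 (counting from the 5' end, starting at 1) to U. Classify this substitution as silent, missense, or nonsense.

Position 14 falls in codon 5: GCC → Ala.
After the substitution the codon is GUC → Val.
Ala ≠ Val, so this is a missense mutation.

missense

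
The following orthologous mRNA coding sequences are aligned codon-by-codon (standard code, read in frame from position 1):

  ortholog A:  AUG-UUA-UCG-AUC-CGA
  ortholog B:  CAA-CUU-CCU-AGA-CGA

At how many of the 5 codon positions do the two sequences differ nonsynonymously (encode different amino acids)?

Codon 1: AUG Met / CAA Gln — nonsynonymous.
Codon 2: UUA Leu / CUU Leu — synonymous.
Codon 3: UCG Ser / CCU Pro — nonsynonymous.
Codon 4: AUC Ile / AGA Arg — nonsynonymous.
Codon 5: CGA Arg / CGA Arg — identical.
Nonsynonymous differences: 3.

3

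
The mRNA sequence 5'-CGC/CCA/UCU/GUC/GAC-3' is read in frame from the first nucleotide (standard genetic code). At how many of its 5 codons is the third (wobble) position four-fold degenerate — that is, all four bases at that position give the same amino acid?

4

Codon 1 CGC (Arg): third position 4-fold.
Codon 2 CCA (Pro): third position 4-fold.
Codon 3 UCU (Ser): third position 4-fold.
Codon 4 GUC (Val): third position 4-fold.
Codon 5 GAC (Asp): third position 2-fold.
Four-fold degenerate third positions: 4.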